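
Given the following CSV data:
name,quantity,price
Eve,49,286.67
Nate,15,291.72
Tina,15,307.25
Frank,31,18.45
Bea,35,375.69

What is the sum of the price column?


Values in 'price' column:
  Row 1: 286.67
  Row 2: 291.72
  Row 3: 307.25
  Row 4: 18.45
  Row 5: 375.69
Sum = 286.67 + 291.72 + 307.25 + 18.45 + 375.69 = 1279.78

ANSWER: 1279.78


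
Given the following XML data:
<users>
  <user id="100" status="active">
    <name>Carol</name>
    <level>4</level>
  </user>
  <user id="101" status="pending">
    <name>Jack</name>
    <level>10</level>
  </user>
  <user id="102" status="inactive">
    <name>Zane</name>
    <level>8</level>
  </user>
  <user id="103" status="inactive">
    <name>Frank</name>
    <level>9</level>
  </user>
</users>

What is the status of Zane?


Finding user with name = Zane
user id="102" status="inactive"

ANSWER: inactive


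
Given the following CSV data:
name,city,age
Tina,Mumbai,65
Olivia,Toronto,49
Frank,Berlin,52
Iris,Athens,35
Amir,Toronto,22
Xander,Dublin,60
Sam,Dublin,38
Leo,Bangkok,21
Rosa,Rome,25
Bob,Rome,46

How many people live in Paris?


Scanning city column for 'Paris':
Total matches: 0

ANSWER: 0


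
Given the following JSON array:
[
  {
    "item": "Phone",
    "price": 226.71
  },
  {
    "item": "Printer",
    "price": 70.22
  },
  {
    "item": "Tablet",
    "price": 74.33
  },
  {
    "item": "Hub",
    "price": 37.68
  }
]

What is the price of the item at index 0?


Array index 0 -> Phone
price = 226.71

ANSWER: 226.71


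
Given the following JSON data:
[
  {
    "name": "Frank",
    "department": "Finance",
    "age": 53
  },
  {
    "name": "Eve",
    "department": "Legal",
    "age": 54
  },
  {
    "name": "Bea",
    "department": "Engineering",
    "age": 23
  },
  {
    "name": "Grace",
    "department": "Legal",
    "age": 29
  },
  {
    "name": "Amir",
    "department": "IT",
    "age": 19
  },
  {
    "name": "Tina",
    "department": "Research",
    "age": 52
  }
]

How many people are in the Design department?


Scanning records for department = Design
  No matches found
Count: 0

ANSWER: 0


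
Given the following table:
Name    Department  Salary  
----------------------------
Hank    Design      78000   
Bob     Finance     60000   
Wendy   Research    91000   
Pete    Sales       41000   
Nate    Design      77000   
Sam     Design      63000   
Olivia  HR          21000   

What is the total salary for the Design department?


Design department members:
  Hank: 78000
  Nate: 77000
  Sam: 63000
Total = 78000 + 77000 + 63000 = 218000

ANSWER: 218000


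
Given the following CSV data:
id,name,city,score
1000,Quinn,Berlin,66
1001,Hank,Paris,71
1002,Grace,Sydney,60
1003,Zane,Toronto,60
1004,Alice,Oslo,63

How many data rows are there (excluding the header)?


Counting rows (excluding header):
Header: id,name,city,score
Data rows: 5

ANSWER: 5


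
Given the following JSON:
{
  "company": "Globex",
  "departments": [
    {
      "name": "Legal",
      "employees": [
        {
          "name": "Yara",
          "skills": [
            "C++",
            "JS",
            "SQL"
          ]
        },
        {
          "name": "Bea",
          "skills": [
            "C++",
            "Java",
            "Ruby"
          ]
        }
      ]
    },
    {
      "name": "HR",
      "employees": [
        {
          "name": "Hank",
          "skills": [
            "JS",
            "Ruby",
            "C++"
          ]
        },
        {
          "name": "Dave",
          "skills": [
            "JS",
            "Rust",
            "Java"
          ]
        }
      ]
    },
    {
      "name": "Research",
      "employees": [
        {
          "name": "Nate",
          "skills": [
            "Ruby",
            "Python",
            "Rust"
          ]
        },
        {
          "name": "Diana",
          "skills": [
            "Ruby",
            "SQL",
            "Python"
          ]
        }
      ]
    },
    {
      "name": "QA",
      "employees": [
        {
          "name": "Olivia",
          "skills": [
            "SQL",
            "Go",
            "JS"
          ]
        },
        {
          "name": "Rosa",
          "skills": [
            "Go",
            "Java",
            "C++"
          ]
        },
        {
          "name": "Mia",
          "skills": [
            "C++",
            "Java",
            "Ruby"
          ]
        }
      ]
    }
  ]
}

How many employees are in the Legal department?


Path: departments[0].employees
Count: 2

ANSWER: 2


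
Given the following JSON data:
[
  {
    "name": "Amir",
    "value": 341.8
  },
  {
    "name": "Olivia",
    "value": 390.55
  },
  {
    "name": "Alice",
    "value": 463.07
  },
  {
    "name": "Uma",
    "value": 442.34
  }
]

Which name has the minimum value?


Comparing values:
  Amir: 341.8
  Olivia: 390.55
  Alice: 463.07
  Uma: 442.34
Minimum: Amir (341.8)

ANSWER: Amir


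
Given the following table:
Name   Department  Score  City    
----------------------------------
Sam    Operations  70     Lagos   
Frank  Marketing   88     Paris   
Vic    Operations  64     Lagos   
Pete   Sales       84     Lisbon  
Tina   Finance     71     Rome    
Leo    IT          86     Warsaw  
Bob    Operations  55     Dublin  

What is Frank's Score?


Row 2: Frank
Score = 88

ANSWER: 88


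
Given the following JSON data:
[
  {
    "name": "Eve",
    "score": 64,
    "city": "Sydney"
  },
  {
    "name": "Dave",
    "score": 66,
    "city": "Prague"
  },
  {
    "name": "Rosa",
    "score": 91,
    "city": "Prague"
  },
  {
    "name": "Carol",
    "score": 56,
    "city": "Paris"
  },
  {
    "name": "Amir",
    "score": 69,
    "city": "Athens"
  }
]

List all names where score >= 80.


Filtering records where score >= 80:
  Eve (score=64) -> no
  Dave (score=66) -> no
  Rosa (score=91) -> YES
  Carol (score=56) -> no
  Amir (score=69) -> no


ANSWER: Rosa


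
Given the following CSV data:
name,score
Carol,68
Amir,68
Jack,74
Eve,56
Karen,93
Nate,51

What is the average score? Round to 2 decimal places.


Scores: 68, 68, 74, 56, 93, 51
Sum = 410
Count = 6
Average = 410 / 6 = 68.33

ANSWER: 68.33


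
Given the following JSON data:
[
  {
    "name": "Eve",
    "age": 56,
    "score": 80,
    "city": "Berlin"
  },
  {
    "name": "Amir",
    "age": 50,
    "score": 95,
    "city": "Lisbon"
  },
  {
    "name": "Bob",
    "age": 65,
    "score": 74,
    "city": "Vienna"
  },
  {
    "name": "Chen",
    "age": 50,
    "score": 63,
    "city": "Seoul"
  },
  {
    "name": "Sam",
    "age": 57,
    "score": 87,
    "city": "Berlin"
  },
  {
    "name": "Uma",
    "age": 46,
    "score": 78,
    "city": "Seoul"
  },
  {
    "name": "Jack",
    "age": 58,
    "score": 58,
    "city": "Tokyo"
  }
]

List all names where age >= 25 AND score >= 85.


Checking both conditions:
  Eve (age=56, score=80) -> no
  Amir (age=50, score=95) -> YES
  Bob (age=65, score=74) -> no
  Chen (age=50, score=63) -> no
  Sam (age=57, score=87) -> YES
  Uma (age=46, score=78) -> no
  Jack (age=58, score=58) -> no


ANSWER: Amir, Sam


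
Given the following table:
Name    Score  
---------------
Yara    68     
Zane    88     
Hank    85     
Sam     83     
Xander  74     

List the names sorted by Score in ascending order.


Sorting by Score (ascending):
  Yara: 68
  Xander: 74
  Sam: 83
  Hank: 85
  Zane: 88


ANSWER: Yara, Xander, Sam, Hank, Zane


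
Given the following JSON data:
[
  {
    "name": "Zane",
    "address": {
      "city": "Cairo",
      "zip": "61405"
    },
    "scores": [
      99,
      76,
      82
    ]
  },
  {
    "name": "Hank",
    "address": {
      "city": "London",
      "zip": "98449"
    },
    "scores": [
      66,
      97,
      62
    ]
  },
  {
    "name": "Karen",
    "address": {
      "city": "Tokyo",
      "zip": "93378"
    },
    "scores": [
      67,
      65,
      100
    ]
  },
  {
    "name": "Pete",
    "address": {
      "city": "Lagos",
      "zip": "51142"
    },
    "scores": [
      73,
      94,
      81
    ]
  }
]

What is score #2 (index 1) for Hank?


Path: records[1].scores[1]
Value: 97

ANSWER: 97


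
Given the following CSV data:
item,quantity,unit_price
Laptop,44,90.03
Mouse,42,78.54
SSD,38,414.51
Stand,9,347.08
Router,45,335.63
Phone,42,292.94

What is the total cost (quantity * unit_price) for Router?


Row: Router
quantity = 45
unit_price = 335.63
total = 45 * 335.63 = 15103.35

ANSWER: 15103.35


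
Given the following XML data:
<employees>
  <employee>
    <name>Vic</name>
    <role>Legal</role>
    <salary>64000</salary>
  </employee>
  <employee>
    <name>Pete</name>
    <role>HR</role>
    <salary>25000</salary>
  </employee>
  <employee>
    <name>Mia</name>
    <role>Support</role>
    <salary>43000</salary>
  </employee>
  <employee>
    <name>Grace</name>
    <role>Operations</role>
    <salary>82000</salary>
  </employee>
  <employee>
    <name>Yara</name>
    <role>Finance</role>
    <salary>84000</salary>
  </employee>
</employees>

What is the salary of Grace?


Searching for <employee> with <name>Grace</name>
Found at position 4
<salary>82000</salary>

ANSWER: 82000


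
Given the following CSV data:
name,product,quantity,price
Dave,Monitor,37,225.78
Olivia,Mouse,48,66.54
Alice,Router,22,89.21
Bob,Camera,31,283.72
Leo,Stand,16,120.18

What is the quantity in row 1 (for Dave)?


Row 1: Dave
Column 'quantity' = 37

ANSWER: 37


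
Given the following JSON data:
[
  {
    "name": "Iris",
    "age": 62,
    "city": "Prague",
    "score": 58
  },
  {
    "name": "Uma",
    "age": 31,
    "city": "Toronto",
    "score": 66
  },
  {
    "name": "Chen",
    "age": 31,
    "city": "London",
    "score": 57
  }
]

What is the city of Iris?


Looking up record where name = Iris
Record index: 0
Field 'city' = Prague

ANSWER: Prague


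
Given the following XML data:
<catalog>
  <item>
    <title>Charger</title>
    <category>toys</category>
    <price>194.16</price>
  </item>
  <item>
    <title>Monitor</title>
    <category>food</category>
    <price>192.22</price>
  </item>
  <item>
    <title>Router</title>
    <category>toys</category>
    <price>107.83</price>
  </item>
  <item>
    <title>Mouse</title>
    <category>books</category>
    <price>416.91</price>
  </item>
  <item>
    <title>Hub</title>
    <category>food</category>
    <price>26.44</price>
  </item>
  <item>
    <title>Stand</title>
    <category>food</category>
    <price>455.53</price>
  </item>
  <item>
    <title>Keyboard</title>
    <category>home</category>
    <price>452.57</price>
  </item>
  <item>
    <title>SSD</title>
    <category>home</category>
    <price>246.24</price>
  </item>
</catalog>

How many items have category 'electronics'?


Scanning <item> elements for <category>electronics</category>:
Count: 0

ANSWER: 0


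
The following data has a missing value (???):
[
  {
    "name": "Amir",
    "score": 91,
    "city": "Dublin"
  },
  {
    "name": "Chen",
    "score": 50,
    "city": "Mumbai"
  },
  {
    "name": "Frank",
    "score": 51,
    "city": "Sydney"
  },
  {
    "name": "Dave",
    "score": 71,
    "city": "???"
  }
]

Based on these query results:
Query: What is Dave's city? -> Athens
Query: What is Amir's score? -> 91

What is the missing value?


The missing value is Dave's city
From query: Dave's city = Athens

ANSWER: Athens


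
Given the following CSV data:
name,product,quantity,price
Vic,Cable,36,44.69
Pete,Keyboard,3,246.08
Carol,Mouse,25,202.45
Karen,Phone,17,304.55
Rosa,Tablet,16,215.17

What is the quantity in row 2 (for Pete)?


Row 2: Pete
Column 'quantity' = 3

ANSWER: 3


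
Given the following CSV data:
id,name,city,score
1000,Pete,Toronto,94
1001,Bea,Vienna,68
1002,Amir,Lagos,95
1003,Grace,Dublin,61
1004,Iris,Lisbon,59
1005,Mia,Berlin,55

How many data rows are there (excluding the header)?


Counting rows (excluding header):
Header: id,name,city,score
Data rows: 6

ANSWER: 6


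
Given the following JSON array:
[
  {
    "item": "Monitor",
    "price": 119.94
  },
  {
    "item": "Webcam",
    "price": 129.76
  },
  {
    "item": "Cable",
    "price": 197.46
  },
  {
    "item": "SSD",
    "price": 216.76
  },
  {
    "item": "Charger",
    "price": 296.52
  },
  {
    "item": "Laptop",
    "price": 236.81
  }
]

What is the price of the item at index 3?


Array index 3 -> SSD
price = 216.76

ANSWER: 216.76


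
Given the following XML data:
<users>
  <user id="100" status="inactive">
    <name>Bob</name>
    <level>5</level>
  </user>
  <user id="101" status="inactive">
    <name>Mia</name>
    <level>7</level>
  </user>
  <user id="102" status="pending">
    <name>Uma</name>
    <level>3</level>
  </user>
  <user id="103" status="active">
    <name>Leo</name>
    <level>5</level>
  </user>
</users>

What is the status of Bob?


Finding user with name = Bob
user id="100" status="inactive"

ANSWER: inactive


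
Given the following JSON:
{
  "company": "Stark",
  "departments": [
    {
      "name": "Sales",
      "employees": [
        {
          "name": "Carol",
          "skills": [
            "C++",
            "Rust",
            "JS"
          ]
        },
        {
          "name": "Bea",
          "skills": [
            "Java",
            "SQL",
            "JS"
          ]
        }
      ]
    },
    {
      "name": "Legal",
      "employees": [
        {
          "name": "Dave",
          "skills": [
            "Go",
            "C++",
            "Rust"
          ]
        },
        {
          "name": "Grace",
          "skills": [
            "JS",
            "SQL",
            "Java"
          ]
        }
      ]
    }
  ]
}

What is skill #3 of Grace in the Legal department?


Path: departments[1].employees[1].skills[2]
Value: Java

ANSWER: Java


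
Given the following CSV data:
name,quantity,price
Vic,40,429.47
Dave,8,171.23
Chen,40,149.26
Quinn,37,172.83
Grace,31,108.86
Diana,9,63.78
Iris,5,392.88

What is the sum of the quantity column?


Values in 'quantity' column:
  Row 1: 40
  Row 2: 8
  Row 3: 40
  Row 4: 37
  Row 5: 31
  Row 6: 9
  Row 7: 5
Sum = 40 + 8 + 40 + 37 + 31 + 9 + 5 = 170

ANSWER: 170


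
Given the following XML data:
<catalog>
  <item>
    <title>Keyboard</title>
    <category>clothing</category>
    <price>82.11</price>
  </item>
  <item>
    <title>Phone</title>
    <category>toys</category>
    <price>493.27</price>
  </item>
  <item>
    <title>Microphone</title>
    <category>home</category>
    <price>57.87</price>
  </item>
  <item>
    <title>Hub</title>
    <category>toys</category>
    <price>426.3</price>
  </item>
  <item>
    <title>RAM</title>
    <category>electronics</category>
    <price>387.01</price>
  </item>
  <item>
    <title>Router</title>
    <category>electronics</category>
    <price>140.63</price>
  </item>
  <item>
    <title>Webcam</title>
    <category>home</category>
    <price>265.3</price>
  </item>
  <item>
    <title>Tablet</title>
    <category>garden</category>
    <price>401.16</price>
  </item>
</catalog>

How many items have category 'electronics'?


Scanning <item> elements for <category>electronics</category>:
  Item 5: RAM -> MATCH
  Item 6: Router -> MATCH
Count: 2

ANSWER: 2


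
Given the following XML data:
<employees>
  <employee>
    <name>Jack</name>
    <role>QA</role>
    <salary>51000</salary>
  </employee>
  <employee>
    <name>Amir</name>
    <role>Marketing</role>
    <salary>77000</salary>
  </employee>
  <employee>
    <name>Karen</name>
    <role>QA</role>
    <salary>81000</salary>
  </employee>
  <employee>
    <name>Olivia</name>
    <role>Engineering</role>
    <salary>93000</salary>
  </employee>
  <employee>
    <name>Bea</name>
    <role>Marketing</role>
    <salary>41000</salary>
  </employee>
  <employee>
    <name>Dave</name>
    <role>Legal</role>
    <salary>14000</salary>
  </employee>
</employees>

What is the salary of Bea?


Searching for <employee> with <name>Bea</name>
Found at position 5
<salary>41000</salary>

ANSWER: 41000


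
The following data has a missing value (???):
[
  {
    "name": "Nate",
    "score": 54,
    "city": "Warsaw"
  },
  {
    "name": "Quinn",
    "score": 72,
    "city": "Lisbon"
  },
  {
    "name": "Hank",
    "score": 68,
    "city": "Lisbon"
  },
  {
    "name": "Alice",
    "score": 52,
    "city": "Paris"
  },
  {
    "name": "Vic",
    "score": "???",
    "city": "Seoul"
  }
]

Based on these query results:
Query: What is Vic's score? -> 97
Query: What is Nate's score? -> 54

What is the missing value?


The missing value is Vic's score
From query: Vic's score = 97

ANSWER: 97


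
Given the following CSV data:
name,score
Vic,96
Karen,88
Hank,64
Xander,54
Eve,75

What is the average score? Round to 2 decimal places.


Scores: 96, 88, 64, 54, 75
Sum = 377
Count = 5
Average = 377 / 5 = 75.40

ANSWER: 75.40


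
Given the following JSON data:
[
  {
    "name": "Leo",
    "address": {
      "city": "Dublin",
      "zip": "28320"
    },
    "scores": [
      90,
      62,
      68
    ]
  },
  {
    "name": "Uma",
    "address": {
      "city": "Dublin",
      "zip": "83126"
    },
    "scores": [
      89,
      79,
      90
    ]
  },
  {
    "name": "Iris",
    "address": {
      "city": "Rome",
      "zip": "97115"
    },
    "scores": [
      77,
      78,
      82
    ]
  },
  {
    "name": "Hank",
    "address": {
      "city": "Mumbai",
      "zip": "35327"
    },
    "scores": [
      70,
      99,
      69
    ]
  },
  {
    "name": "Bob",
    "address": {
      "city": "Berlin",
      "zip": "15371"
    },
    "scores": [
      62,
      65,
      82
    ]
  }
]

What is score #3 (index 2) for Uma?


Path: records[1].scores[2]
Value: 90

ANSWER: 90


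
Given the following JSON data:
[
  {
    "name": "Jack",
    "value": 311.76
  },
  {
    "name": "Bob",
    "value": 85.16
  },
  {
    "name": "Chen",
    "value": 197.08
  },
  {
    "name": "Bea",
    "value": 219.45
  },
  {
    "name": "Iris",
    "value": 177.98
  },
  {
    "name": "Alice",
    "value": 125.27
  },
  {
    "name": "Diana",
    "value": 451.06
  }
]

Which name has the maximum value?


Comparing values:
  Jack: 311.76
  Bob: 85.16
  Chen: 197.08
  Bea: 219.45
  Iris: 177.98
  Alice: 125.27
  Diana: 451.06
Maximum: Diana (451.06)

ANSWER: Diana


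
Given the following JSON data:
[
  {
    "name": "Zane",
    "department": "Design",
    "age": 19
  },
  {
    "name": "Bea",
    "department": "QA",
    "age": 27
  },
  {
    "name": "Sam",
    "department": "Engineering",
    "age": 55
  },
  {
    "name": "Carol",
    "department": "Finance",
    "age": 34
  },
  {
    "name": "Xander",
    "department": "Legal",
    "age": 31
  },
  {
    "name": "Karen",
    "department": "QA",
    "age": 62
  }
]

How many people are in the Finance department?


Scanning records for department = Finance
  Record 3: Carol
Count: 1

ANSWER: 1


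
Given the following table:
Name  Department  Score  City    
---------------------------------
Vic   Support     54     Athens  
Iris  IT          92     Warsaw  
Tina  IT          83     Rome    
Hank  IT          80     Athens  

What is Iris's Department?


Row 2: Iris
Department = IT

ANSWER: IT


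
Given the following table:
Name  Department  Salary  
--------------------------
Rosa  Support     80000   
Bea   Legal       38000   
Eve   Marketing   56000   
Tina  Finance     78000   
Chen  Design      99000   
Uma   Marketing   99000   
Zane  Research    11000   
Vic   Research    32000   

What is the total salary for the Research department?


Research department members:
  Zane: 11000
  Vic: 32000
Total = 11000 + 32000 = 43000

ANSWER: 43000


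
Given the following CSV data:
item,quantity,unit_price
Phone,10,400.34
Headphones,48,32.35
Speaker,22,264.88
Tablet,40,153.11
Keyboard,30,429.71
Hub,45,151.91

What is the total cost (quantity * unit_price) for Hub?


Row: Hub
quantity = 45
unit_price = 151.91
total = 45 * 151.91 = 6835.95

ANSWER: 6835.95


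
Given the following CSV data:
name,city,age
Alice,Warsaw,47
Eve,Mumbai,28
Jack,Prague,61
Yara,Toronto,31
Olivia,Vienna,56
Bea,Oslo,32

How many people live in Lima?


Scanning city column for 'Lima':
Total matches: 0

ANSWER: 0


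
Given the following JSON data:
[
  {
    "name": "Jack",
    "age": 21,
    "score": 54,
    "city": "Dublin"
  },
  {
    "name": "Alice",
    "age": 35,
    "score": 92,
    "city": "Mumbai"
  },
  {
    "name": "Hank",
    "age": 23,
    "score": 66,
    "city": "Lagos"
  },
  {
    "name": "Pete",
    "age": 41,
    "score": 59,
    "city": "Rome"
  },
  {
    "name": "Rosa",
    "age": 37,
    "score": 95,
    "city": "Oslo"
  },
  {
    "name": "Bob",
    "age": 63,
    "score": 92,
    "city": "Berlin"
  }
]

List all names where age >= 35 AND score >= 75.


Checking both conditions:
  Jack (age=21, score=54) -> no
  Alice (age=35, score=92) -> YES
  Hank (age=23, score=66) -> no
  Pete (age=41, score=59) -> no
  Rosa (age=37, score=95) -> YES
  Bob (age=63, score=92) -> YES


ANSWER: Alice, Rosa, Bob


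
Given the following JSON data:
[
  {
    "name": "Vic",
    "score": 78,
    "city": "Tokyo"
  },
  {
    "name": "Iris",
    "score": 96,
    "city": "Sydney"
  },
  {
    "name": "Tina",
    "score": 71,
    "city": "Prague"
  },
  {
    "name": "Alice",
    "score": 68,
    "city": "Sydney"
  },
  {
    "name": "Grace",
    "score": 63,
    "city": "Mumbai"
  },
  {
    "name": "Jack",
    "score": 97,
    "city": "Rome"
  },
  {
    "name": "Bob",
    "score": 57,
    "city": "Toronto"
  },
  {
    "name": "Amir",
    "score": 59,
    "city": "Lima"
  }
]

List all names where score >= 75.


Filtering records where score >= 75:
  Vic (score=78) -> YES
  Iris (score=96) -> YES
  Tina (score=71) -> no
  Alice (score=68) -> no
  Grace (score=63) -> no
  Jack (score=97) -> YES
  Bob (score=57) -> no
  Amir (score=59) -> no


ANSWER: Vic, Iris, Jack


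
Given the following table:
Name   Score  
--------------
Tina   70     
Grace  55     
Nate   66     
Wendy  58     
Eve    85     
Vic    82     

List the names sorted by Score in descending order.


Sorting by Score (descending):
  Eve: 85
  Vic: 82
  Tina: 70
  Nate: 66
  Wendy: 58
  Grace: 55


ANSWER: Eve, Vic, Tina, Nate, Wendy, Grace


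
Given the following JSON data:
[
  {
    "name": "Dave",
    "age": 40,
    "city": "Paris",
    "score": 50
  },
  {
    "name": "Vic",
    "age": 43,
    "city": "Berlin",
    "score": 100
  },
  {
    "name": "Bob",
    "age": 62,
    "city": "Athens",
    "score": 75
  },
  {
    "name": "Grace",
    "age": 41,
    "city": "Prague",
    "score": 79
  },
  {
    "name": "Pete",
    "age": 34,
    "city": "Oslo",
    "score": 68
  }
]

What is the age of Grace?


Looking up record where name = Grace
Record index: 3
Field 'age' = 41

ANSWER: 41


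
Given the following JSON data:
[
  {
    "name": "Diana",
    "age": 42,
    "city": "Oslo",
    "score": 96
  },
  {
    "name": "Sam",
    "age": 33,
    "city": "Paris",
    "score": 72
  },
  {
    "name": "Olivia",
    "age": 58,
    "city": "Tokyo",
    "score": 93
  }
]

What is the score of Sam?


Looking up record where name = Sam
Record index: 1
Field 'score' = 72

ANSWER: 72


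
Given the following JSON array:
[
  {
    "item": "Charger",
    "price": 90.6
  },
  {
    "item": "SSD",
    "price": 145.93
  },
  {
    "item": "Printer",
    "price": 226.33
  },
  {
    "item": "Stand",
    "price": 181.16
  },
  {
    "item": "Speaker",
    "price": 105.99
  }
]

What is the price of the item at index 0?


Array index 0 -> Charger
price = 90.6

ANSWER: 90.6


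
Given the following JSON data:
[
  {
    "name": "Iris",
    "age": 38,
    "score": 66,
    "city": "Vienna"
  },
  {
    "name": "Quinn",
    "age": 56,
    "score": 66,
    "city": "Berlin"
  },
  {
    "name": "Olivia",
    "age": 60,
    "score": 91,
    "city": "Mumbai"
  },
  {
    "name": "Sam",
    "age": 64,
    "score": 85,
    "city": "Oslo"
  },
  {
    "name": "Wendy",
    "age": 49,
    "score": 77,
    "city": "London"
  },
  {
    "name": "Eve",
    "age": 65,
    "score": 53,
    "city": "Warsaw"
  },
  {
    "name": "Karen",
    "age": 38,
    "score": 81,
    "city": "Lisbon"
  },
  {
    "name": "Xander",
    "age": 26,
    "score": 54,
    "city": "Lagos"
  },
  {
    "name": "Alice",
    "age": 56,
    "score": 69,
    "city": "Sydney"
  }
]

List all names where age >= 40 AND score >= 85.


Checking both conditions:
  Iris (age=38, score=66) -> no
  Quinn (age=56, score=66) -> no
  Olivia (age=60, score=91) -> YES
  Sam (age=64, score=85) -> YES
  Wendy (age=49, score=77) -> no
  Eve (age=65, score=53) -> no
  Karen (age=38, score=81) -> no
  Xander (age=26, score=54) -> no
  Alice (age=56, score=69) -> no


ANSWER: Olivia, Sam


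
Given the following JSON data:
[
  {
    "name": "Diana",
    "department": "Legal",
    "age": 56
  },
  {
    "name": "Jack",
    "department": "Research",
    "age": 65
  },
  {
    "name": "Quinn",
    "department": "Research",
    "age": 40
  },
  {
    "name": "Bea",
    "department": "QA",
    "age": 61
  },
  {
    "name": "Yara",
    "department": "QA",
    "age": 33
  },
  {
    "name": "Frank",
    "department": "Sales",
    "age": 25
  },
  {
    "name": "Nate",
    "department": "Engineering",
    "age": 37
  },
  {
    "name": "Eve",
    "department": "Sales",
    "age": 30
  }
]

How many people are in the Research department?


Scanning records for department = Research
  Record 1: Jack
  Record 2: Quinn
Count: 2

ANSWER: 2


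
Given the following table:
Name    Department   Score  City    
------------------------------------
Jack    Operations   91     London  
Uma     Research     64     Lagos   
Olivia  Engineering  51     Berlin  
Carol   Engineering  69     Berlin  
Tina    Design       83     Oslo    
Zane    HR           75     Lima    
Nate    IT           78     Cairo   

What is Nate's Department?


Row 7: Nate
Department = IT

ANSWER: IT


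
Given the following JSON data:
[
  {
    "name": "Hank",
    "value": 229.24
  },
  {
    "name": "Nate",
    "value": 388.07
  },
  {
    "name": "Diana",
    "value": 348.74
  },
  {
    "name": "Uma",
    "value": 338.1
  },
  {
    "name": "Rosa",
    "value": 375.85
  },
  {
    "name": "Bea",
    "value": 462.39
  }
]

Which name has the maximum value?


Comparing values:
  Hank: 229.24
  Nate: 388.07
  Diana: 348.74
  Uma: 338.1
  Rosa: 375.85
  Bea: 462.39
Maximum: Bea (462.39)

ANSWER: Bea


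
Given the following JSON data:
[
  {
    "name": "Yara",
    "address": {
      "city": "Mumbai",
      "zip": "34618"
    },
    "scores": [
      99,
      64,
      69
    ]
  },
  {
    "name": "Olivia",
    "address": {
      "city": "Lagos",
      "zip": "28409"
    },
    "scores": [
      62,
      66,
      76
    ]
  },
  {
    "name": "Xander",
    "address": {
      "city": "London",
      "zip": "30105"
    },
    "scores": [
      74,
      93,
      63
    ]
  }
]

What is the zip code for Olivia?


Path: records[1].address.zip
Value: 28409

ANSWER: 28409


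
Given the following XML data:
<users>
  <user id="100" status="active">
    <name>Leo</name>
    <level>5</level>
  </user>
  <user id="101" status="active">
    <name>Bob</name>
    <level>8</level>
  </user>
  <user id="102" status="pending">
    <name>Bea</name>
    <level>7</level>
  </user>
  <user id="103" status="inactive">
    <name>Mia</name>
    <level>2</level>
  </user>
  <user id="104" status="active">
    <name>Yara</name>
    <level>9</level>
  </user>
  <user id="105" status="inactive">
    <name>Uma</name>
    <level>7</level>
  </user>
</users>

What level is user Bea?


Finding user: Bea
<level>7</level>

ANSWER: 7


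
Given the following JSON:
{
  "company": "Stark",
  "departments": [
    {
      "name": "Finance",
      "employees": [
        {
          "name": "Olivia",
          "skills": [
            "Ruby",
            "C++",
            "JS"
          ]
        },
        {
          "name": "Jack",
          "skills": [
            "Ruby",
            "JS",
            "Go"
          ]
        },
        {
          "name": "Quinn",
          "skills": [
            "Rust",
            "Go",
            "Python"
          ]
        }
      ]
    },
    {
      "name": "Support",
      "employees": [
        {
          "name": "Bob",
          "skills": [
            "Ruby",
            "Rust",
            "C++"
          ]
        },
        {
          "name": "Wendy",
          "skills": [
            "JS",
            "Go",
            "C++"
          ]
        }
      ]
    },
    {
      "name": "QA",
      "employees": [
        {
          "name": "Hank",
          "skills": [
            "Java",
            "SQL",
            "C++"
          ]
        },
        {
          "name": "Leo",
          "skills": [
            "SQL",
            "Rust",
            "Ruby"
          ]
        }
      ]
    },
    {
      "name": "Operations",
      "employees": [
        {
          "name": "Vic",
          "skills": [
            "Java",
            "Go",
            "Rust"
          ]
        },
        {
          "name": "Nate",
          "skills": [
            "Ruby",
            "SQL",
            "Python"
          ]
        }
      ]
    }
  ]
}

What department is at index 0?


Path: departments[0].name
Value: Finance

ANSWER: Finance


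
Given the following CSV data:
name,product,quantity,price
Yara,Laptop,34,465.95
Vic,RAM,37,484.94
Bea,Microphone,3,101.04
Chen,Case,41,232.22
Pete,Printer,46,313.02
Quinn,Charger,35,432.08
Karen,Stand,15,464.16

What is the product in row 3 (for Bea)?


Row 3: Bea
Column 'product' = Microphone

ANSWER: Microphone


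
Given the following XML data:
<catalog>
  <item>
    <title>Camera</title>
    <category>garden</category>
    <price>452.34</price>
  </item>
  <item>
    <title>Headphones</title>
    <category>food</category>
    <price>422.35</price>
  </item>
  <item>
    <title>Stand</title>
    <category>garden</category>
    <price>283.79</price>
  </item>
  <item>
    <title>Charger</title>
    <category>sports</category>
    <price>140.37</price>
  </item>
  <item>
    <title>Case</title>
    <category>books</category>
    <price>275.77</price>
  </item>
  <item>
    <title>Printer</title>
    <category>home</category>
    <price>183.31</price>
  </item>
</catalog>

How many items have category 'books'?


Scanning <item> elements for <category>books</category>:
  Item 5: Case -> MATCH
Count: 1

ANSWER: 1


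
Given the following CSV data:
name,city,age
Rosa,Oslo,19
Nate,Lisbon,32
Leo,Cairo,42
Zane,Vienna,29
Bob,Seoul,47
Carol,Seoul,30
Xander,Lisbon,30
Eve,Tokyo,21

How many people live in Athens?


Scanning city column for 'Athens':
Total matches: 0

ANSWER: 0


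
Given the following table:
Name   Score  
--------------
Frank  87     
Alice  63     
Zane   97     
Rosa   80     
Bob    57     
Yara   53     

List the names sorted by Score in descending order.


Sorting by Score (descending):
  Zane: 97
  Frank: 87
  Rosa: 80
  Alice: 63
  Bob: 57
  Yara: 53


ANSWER: Zane, Frank, Rosa, Alice, Bob, Yara


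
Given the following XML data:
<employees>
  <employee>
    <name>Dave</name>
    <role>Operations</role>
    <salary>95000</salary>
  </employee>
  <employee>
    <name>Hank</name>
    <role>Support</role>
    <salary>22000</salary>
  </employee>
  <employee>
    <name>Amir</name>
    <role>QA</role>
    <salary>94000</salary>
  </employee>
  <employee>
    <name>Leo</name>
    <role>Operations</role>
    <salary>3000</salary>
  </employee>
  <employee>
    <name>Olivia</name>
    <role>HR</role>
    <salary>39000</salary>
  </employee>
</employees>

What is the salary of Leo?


Searching for <employee> with <name>Leo</name>
Found at position 4
<salary>3000</salary>

ANSWER: 3000


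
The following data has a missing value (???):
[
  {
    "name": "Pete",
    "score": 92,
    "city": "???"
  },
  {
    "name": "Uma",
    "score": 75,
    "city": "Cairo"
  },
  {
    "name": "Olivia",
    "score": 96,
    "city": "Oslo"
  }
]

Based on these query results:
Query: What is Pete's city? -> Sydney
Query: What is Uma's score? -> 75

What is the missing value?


The missing value is Pete's city
From query: Pete's city = Sydney

ANSWER: Sydney


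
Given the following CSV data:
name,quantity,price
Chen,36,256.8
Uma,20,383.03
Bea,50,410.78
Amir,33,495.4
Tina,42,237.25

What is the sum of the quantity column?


Values in 'quantity' column:
  Row 1: 36
  Row 2: 20
  Row 3: 50
  Row 4: 33
  Row 5: 42
Sum = 36 + 20 + 50 + 33 + 42 = 181

ANSWER: 181


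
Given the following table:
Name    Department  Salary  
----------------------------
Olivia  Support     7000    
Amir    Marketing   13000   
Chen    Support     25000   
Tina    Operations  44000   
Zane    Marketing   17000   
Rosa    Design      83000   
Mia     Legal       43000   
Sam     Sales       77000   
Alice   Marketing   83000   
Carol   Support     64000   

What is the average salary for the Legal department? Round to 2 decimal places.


Legal department members:
  Mia: 43000
Sum = 43000
Count = 1
Average = 43000 / 1 = 43000.00

ANSWER: 43000.00


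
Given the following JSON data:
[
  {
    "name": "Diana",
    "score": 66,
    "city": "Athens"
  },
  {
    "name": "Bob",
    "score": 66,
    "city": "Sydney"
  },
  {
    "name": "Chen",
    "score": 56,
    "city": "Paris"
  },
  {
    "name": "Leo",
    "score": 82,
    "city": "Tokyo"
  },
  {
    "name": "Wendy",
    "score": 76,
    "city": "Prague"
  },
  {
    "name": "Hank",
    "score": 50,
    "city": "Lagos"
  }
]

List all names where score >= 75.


Filtering records where score >= 75:
  Diana (score=66) -> no
  Bob (score=66) -> no
  Chen (score=56) -> no
  Leo (score=82) -> YES
  Wendy (score=76) -> YES
  Hank (score=50) -> no


ANSWER: Leo, Wendy


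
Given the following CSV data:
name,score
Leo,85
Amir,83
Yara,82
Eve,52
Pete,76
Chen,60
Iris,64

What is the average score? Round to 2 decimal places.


Scores: 85, 83, 82, 52, 76, 60, 64
Sum = 502
Count = 7
Average = 502 / 7 = 71.71

ANSWER: 71.71


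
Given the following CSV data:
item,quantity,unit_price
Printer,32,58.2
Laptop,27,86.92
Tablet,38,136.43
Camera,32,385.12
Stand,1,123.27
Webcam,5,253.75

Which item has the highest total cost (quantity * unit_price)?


Computing row totals:
  Printer: 1862.4
  Laptop: 2346.84
  Tablet: 5184.34
  Camera: 12323.84
  Stand: 123.27
  Webcam: 1268.75
Maximum: Camera (12323.84)

ANSWER: Camera


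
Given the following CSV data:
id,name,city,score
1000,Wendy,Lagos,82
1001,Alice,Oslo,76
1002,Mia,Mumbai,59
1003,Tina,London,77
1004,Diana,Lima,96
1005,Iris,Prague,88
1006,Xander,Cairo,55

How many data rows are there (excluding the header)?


Counting rows (excluding header):
Header: id,name,city,score
Data rows: 7

ANSWER: 7


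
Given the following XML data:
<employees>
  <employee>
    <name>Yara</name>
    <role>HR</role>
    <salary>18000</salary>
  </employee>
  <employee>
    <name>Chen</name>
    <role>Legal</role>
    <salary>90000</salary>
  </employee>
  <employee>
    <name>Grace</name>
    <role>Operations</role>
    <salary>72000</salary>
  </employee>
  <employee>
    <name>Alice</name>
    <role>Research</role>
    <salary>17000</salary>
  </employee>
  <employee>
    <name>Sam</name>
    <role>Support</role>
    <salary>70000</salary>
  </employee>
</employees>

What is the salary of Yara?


Searching for <employee> with <name>Yara</name>
Found at position 1
<salary>18000</salary>

ANSWER: 18000


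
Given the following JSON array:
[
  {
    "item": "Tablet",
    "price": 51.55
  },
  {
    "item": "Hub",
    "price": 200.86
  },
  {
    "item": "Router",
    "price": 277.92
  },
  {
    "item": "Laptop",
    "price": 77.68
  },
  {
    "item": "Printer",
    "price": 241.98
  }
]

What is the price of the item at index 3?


Array index 3 -> Laptop
price = 77.68

ANSWER: 77.68


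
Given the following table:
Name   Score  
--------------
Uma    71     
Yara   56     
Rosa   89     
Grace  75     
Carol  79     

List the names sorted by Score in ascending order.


Sorting by Score (ascending):
  Yara: 56
  Uma: 71
  Grace: 75
  Carol: 79
  Rosa: 89


ANSWER: Yara, Uma, Grace, Carol, Rosa


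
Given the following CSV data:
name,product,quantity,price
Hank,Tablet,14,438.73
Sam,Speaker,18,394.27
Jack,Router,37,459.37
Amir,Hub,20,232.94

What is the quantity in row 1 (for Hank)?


Row 1: Hank
Column 'quantity' = 14

ANSWER: 14


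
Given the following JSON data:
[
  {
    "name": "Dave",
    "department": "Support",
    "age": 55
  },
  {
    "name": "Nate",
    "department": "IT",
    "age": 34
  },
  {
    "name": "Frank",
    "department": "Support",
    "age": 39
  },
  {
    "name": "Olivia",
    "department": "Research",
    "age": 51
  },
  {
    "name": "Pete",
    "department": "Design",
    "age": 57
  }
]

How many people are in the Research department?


Scanning records for department = Research
  Record 3: Olivia
Count: 1

ANSWER: 1


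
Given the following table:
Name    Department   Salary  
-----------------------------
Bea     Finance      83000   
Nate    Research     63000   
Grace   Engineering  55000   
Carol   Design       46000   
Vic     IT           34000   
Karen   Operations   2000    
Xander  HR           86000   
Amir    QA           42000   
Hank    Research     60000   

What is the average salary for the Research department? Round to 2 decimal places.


Research department members:
  Nate: 63000
  Hank: 60000
Sum = 123000
Count = 2
Average = 123000 / 2 = 61500.00

ANSWER: 61500.00


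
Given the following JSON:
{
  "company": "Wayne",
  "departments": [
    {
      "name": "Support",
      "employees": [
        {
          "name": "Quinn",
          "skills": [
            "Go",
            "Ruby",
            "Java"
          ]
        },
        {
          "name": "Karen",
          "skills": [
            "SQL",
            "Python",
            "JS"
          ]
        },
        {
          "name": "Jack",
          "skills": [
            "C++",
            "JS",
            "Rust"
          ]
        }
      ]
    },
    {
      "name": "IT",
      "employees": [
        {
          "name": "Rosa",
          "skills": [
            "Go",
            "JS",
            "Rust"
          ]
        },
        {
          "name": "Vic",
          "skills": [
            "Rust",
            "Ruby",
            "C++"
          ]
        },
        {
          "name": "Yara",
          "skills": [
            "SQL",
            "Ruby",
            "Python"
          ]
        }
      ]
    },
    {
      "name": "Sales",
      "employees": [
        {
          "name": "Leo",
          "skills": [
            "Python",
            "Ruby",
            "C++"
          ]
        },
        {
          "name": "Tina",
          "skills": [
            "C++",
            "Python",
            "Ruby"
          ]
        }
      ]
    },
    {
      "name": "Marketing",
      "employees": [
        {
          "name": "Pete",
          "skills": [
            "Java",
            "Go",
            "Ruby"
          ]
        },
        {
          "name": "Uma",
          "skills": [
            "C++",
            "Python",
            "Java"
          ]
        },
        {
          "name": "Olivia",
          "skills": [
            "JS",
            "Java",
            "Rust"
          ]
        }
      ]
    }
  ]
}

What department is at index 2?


Path: departments[2].name
Value: Sales

ANSWER: Sales


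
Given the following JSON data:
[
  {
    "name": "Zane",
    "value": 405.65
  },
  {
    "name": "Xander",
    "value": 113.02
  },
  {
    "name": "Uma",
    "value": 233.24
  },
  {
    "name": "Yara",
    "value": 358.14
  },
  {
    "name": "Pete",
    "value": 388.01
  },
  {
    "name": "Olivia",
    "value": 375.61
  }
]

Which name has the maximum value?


Comparing values:
  Zane: 405.65
  Xander: 113.02
  Uma: 233.24
  Yara: 358.14
  Pete: 388.01
  Olivia: 375.61
Maximum: Zane (405.65)

ANSWER: Zane


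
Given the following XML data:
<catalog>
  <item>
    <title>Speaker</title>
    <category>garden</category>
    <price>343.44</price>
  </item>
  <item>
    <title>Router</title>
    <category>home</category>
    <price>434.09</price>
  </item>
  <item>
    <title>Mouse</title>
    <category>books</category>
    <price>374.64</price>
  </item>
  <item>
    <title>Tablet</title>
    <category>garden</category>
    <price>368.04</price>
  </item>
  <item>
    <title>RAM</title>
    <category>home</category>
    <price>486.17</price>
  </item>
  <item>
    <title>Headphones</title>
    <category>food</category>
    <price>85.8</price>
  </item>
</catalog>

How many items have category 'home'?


Scanning <item> elements for <category>home</category>:
  Item 2: Router -> MATCH
  Item 5: RAM -> MATCH
Count: 2

ANSWER: 2
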